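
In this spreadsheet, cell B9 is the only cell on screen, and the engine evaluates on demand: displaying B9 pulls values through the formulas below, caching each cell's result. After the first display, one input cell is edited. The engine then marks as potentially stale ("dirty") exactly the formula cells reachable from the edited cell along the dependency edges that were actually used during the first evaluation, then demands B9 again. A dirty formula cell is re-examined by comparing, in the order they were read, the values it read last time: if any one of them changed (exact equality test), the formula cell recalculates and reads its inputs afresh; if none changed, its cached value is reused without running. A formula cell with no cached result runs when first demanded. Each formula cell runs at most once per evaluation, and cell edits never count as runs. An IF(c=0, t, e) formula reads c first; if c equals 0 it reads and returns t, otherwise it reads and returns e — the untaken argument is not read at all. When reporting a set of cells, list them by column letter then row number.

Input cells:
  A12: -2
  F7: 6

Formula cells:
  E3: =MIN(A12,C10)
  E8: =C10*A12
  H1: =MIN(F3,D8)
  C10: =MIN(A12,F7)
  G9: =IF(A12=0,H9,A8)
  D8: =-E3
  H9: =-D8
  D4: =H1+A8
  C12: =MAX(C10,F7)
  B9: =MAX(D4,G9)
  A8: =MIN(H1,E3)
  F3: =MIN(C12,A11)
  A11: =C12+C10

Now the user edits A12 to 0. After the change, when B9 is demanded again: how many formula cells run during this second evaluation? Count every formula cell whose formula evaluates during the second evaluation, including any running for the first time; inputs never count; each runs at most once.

Run set: A8, A11, B9, C10, C12, D4, D8, E3, F3, G9, H1, H9 (12 run).
The important point: the flipped condition pulls in fresh nodes; H9 runs for the first time.

Initial pass — values computed on the first demand:
  C10 = MIN(-2, 6) = -2
  C12 = MAX(-2, 6) = 6
  A11 = 6 + -2 = 4
  E3 = MIN(-2, -2) = -2
  D8 = -(-2) = 2
  F3 = MIN(6, 4) = 4
  H1 = MIN(4, 2) = 2
  A8 = MIN(2, -2) = -2
  D4 = 2 + -2 = 0
  G9 = IF(A12=0: A12=-2 -> else branch A8) = -2
  B9 = MAX(0, -2) = 0

Second demand — change propagation:
  C10: re-runs because A12 -2->0; new result 0.
  C12: re-runs because C10 -2->0; new result 6 (unchanged).
  A11: re-runs because C10 -2->0; new result 6.
  E3: re-runs because A12 -2->0; C10 -2->0; new result 0.
  D8: re-runs because E3 -2->0; new result 0.
  F3: re-runs because A11 4->6; new result 6.
  H1: re-runs because F3 4->6; D8 2->0; new result 0.
  A8: re-runs because H1 2->0; E3 -2->0; new result 0.
  D4: re-runs because H1 2->0; A8 -2->0; new result 0 (unchanged).
  H9: newly demanded (no cache) — executes and yields 0.
  G9: re-runs because A12 -2->0; A8 -2->0; new result 0.
  B9: re-runs because G9 -2->0; new result 0 (unchanged).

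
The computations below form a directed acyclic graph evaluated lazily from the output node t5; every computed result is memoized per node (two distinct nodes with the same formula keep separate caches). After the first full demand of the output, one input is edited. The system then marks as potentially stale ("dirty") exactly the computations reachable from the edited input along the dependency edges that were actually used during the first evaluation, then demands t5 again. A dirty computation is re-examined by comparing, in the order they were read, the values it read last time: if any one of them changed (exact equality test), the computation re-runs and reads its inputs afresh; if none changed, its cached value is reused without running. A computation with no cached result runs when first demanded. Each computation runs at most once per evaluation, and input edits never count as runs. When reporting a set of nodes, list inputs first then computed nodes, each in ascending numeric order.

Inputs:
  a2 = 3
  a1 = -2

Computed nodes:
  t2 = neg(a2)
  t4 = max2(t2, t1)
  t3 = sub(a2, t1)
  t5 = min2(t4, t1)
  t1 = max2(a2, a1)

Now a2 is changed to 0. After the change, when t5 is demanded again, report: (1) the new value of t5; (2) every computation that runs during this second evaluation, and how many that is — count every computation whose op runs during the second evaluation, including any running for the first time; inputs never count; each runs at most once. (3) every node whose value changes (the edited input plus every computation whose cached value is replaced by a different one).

Demanding t5 again yields 0.
4 computations run: t1, t2, t4, t5.
The nodes whose values change: a2, t1, t2, t4, t5.

First demand of the output computes:
  t1 = max2(3, -2) = 3
  t2 = neg(3) = -3
  t4 = max2(-3, 3) = 3
  t5 = min2(3, 3) = 3

After the edit, cleaning proceeds:
  t1: a read changed (a2 3->0) — executes, giving 0.
  t2: a read changed (a2 3->0) — executes, giving 0.
  t4: a read changed (t2 -3->0; t1 3->0) — executes, giving 0.
  t5: a read changed (t4 3->0; t1 3->0) — executes, giving 0.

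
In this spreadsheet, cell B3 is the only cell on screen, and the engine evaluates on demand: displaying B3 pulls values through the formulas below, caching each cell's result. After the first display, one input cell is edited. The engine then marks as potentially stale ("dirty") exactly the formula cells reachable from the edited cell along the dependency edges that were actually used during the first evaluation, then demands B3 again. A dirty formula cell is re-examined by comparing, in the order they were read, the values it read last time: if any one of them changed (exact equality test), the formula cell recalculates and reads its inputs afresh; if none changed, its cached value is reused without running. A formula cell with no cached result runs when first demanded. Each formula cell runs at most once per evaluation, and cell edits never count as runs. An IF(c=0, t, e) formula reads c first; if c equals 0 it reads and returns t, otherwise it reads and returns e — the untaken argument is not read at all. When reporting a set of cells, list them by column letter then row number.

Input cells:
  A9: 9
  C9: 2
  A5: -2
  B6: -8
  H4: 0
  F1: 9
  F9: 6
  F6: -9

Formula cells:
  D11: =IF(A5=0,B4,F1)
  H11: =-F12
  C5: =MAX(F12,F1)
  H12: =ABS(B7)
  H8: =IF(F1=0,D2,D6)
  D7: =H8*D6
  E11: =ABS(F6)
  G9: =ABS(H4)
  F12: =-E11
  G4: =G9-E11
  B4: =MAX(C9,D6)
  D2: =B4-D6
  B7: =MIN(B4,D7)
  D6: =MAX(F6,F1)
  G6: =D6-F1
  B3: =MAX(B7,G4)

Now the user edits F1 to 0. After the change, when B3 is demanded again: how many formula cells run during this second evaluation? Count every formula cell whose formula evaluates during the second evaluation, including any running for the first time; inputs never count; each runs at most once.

Initial pass — values computed on the first demand:
  D6 = MAX(-9, 9) = 9
  B4 = MAX(2, 9) = 9
  E11 = ABS(-9) = 9
  G9 = ABS(0) = 0
  G4 = 0 - 9 = -9
  H8 = IF(F1=0: F1=9 -> else branch D6) = 9
  D7 = 9 * 9 = 81
  B7 = MIN(9, 81) = 9
  B3 = MAX(9, -9) = 9

Second demand — change propagation:
  D6: re-runs because F1 9->0; new result 0.
  B4: re-runs because D6 9->0; new result 2.
  D2: newly demanded (no cache) — executes and yields 2.
  H8: re-runs because F1 9->0; D6 9->0; new result 2.
  D7: re-runs because H8 9->2; D6 9->0; new result 0.
  B7: re-runs because B4 9->2; D7 81->0; new result 0.
  B3: re-runs because B7 9->0; new result 0.

The important point: the flipped condition pulls in fresh nodes; D2 runs for the first time.

Run set: B3, B4, B7, D2, D6, D7, H8 (7 run).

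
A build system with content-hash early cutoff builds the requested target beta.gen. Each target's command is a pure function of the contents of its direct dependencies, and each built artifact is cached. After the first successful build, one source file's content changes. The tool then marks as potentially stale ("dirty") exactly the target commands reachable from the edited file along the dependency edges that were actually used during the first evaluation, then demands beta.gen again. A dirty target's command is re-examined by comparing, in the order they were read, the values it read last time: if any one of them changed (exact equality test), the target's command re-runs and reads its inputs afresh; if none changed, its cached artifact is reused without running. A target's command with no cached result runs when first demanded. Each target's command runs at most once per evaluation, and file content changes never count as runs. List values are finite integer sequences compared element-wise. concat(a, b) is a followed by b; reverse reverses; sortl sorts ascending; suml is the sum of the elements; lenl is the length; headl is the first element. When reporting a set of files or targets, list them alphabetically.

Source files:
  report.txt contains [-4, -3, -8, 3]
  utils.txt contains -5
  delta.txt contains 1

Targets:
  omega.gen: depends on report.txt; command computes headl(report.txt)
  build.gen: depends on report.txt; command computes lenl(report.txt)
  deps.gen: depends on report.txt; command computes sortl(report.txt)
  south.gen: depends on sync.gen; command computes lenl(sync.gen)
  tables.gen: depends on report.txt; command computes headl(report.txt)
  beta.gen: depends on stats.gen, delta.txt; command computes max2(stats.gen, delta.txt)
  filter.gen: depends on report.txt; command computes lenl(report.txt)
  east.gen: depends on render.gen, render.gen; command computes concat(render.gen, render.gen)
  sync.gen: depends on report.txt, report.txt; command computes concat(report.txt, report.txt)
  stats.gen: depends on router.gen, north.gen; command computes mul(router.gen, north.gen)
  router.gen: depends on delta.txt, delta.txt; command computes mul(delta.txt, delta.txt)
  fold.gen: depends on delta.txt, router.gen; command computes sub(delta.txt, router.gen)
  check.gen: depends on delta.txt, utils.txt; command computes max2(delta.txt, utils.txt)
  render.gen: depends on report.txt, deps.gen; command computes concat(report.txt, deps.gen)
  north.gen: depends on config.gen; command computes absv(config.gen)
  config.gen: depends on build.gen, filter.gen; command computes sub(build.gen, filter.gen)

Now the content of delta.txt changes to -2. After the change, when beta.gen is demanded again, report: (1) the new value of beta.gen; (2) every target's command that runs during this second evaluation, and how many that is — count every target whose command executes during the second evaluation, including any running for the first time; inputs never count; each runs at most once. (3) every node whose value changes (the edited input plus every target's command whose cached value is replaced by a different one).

First evaluation (everything demanded from the output):
  build.gen = lenl([-4, -3, -8, 3]) = 4
  filter.gen = lenl([-4, -3, -8, 3]) = 4
  config.gen = sub(4, 4) = 0
  north.gen = absv(0) = 0
  router.gen = mul(1, 1) = 1
  stats.gen = mul(1, 0) = 0
  beta.gen = max2(0, 1) = 1

Propagation after the edit:
  router.gen: runs — delta.txt 1->-2; delta.txt 1->-2; result 4.
  stats.gen: runs — router.gen 1->4; result 0 (same value as before).
  beta.gen: runs — delta.txt 1->-2; result 0.

New value of beta.gen: 0.
Target commands that run: beta.gen, router.gen, stats.gen — 3 in total.
Values that change: beta.gen, delta.txt, router.gen.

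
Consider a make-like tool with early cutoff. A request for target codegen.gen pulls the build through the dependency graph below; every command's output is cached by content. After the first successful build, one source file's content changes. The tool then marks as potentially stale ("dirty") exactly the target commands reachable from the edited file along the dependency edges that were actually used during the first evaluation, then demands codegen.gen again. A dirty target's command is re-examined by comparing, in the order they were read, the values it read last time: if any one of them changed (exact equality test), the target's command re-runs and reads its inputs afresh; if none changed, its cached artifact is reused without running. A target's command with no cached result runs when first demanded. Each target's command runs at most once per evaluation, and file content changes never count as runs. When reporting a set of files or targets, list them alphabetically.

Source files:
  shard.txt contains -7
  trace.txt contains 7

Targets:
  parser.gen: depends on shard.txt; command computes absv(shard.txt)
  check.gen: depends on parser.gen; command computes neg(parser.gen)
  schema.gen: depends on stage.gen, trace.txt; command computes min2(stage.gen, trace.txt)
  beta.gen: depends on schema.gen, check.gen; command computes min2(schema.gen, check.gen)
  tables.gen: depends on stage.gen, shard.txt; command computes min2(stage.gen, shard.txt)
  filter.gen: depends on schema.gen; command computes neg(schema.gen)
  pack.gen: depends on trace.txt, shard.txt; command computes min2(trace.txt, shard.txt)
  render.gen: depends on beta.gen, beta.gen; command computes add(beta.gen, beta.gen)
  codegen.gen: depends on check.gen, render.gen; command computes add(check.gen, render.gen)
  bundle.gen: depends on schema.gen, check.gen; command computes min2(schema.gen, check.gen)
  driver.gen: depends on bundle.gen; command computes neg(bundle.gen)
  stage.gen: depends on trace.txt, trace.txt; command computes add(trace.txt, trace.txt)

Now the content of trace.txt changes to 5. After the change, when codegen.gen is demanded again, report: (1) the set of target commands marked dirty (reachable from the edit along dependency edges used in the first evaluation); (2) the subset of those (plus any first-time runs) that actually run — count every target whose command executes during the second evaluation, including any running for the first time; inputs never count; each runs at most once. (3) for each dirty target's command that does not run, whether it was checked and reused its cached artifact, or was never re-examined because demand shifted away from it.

The edit dirties: beta.gen, codegen.gen, render.gen, schema.gen, stage.gen.
3 target commands run: beta.gen, schema.gen, stage.gen.
Cache hits after checking: codegen.gen, render.gen.
Note the absorption at beta.gen: it re-runs yet its value is the same, leaving the output's value untouched.

First demand of the output computes:
  parser.gen = absv(-7) = 7
  check.gen = neg(7) = -7
  stage.gen = add(7, 7) = 14
  schema.gen = min2(14, 7) = 7
  beta.gen = min2(7, -7) = -7
  render.gen = add(-7, -7) = -14
  codegen.gen = add(-7, -14) = -21

After the edit, cleaning proceeds:
  stage.gen: a read changed (trace.txt 7->5; trace.txt 7->5) — executes, giving 10.
  schema.gen: a read changed (stage.gen 14->10; trace.txt 7->5) — executes, giving 5.
  beta.gen: a read changed (schema.gen 7->5) — executes, giving -7 — identical to its old value.
  render.gen: dirty, but its reads are unchanged (beta.gen unchanged, beta.gen unchanged); cached -14 stands.
  codegen.gen: dirty, but its reads are unchanged (check.gen unchanged, render.gen unchanged); cached -21 stands.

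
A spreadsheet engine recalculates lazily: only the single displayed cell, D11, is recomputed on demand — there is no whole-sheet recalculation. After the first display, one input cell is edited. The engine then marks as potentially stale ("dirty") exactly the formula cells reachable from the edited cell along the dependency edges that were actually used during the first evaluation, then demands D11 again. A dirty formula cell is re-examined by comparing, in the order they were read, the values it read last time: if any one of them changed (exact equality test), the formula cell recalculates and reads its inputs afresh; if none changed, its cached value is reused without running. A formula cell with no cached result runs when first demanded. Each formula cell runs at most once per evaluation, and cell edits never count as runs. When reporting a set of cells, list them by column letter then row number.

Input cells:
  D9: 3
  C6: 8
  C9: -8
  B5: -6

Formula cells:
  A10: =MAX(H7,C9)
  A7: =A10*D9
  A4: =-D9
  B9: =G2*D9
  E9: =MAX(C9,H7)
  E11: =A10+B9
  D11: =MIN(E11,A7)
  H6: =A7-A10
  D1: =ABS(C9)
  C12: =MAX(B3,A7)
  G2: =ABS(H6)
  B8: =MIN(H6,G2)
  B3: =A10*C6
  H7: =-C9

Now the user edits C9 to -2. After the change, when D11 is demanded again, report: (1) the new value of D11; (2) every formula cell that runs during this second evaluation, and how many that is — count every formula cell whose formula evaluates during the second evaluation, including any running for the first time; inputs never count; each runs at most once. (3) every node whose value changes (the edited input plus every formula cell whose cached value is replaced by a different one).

First evaluation (everything demanded from the output):
  H7 = -(-8) = 8
  A10 = MAX(8, -8) = 8
  A7 = 8 * 3 = 24
  H6 = 24 - 8 = 16
  G2 = ABS(16) = 16
  B9 = 16 * 3 = 48
  E11 = 8 + 48 = 56
  D11 = MIN(56, 24) = 24

Propagation after the edit:
  H7: runs — C9 -8->-2; result 2.
  A10: runs — H7 8->2; C9 -8->-2; result 2.
  A7: runs — A10 8->2; result 6.
  H6: runs — A7 24->6; A10 8->2; result 4.
  G2: runs — H6 16->4; result 4.
  B9: runs — G2 16->4; result 12.
  E11: runs — A10 8->2; B9 48->12; result 14.
  D11: runs — E11 56->14; A7 24->6; result 6.

New value of D11: 6.
Formula cells that run: A7, A10, B9, D11, E11, G2, H6, H7 — 8 in total.
Values that change: A7, A10, B9, C9, D11, E11, G2, H6, H7.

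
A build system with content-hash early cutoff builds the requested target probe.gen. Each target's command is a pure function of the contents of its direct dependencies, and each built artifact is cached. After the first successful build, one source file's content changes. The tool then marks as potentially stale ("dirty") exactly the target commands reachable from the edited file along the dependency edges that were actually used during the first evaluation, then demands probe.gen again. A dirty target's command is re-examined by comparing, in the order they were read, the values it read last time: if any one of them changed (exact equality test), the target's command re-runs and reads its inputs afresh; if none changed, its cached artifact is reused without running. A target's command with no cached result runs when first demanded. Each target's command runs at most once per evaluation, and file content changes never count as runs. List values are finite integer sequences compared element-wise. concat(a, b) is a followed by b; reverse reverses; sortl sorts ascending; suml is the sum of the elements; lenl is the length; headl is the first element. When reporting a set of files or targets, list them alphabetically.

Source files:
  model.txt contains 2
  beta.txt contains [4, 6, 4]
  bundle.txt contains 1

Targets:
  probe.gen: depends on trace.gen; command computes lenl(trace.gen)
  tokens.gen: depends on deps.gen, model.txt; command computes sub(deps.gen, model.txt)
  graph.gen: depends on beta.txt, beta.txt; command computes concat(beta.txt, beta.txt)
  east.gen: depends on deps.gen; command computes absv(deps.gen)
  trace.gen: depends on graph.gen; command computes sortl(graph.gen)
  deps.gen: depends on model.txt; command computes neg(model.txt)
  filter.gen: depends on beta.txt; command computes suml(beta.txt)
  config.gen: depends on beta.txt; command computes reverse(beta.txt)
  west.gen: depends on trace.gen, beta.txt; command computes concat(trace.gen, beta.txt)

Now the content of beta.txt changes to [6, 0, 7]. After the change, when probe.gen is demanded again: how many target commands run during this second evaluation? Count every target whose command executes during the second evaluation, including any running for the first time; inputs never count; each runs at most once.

First evaluation (everything demanded from the output):
  graph.gen = concat([4, 6, 4], [4, 6, 4]) = [4, 6, 4, 4, 6, 4]
  trace.gen = sortl([4, 6, 4, 4, 6, 4]) = [4, 4, 4, 4, 6, 6]
  probe.gen = lenl([4, 4, 4, 4, 6, 6]) = 6

Propagation after the edit:
  graph.gen: runs — beta.txt [4, 6, 4]->[6, 0, 7]; beta.txt [4, 6, 4]->[6, 0, 7]; result [6, 0, 7, 6, 0, 7].
  trace.gen: runs — graph.gen [4, 6, 4, 4, 6, 4]->[6, 0, 7, 6, 0, 7]; result [0, 0, 6, 6, 7, 7].
  probe.gen: runs — trace.gen [4, 4, 4, 4, 6, 6]->[0, 0, 6, 6, 7, 7]; result 6 (same value as before).

Target commands that run: graph.gen, probe.gen, trace.gen — 3 in total.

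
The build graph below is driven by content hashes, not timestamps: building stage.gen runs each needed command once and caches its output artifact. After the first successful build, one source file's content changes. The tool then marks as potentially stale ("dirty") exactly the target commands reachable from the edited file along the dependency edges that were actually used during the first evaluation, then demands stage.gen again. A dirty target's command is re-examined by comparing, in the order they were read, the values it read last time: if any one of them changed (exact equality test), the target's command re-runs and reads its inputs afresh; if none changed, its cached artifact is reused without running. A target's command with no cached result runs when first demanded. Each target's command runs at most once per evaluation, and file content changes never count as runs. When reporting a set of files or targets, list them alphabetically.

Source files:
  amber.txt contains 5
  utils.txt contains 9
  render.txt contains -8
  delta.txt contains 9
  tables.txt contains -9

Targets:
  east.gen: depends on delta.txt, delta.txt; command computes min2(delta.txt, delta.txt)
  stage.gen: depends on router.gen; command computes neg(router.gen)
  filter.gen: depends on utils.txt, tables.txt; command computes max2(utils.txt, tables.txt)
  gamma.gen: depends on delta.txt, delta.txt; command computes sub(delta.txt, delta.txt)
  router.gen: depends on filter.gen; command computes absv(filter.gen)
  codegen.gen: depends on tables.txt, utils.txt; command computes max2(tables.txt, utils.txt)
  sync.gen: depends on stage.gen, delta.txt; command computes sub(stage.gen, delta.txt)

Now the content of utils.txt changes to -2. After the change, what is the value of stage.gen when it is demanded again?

stage.gen now evaluates to -2.

Initial pass — values computed on the first demand:
  filter.gen = max2(9, -9) = 9
  router.gen = absv(9) = 9
  stage.gen = neg(9) = -9

Second demand — change propagation:
  filter.gen: re-runs because utils.txt 9->-2; new result -2.
  router.gen: re-runs because filter.gen 9->-2; new result 2.
  stage.gen: re-runs because router.gen 9->2; new result -2.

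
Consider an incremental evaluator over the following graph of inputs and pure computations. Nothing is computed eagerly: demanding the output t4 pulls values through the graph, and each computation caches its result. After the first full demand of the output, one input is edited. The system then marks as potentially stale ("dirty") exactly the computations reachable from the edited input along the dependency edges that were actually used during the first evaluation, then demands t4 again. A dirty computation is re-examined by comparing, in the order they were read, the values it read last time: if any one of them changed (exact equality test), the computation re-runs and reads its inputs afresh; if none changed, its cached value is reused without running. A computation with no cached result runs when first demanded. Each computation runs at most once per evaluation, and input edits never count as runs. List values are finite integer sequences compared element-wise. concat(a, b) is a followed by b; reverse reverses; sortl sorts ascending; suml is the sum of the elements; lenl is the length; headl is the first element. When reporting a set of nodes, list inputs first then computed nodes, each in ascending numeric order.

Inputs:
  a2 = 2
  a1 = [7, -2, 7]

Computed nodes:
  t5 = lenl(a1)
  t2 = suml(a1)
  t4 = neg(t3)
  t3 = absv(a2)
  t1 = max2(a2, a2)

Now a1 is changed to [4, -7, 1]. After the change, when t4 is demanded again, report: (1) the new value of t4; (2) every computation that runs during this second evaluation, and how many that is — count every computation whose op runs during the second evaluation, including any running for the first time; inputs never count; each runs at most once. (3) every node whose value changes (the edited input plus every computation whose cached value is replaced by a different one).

Initial pass — values computed on the first demand:
  t3 = absv(2) = 2
  t4 = neg(2) = -2

Second demand — change propagation:
  no demanded computation ever read a1, so the edit dirties nothing and nothing runs.

The important point: nothing the output needs ever reads a1, so the edit is invisible to it.

t4 now evaluates to -2.
Run set: none (0 run).
Changed values: a1.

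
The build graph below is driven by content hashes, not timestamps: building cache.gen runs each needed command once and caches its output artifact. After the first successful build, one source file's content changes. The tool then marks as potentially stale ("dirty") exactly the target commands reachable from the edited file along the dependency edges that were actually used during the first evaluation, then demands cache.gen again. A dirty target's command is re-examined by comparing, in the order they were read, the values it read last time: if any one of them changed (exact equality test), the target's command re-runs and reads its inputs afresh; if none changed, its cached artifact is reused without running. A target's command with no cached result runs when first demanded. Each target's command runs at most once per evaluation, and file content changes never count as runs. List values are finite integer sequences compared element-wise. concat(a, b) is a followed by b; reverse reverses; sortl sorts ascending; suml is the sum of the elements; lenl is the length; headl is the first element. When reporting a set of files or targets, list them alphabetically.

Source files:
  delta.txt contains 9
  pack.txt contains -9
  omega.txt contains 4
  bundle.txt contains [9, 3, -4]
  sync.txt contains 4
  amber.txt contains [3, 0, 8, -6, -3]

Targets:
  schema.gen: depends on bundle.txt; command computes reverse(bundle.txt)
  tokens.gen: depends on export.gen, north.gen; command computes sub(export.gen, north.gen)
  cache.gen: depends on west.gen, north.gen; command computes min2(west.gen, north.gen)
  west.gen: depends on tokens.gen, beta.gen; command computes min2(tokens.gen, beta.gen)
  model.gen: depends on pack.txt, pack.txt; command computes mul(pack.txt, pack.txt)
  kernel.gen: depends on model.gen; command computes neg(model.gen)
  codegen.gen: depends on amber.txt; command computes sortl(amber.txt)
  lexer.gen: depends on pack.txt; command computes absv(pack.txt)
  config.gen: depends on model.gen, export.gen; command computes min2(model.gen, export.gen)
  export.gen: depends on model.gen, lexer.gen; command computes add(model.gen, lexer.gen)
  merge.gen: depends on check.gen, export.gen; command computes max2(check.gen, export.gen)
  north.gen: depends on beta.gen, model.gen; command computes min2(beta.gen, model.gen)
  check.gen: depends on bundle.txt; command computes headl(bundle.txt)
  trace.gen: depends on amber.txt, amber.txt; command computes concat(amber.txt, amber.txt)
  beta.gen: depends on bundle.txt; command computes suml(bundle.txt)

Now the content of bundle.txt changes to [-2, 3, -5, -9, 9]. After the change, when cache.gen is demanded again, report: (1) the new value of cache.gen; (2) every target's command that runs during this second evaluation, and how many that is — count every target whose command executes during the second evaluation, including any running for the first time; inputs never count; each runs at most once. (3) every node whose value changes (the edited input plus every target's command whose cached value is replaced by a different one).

cache.gen now evaluates to -4.
Run set: beta.gen, cache.gen, north.gen, tokens.gen, west.gen (5 run).
Changed values: beta.gen, bundle.txt, cache.gen, north.gen, tokens.gen, west.gen.

Initial pass — values computed on the first demand:
  beta.gen = suml([9, 3, -4]) = 8
  lexer.gen = absv(-9) = 9
  model.gen = mul(-9, -9) = 81
  export.gen = add(81, 9) = 90
  north.gen = min2(8, 81) = 8
  tokens.gen = sub(90, 8) = 82
  west.gen = min2(82, 8) = 8
  cache.gen = min2(8, 8) = 8

Second demand — change propagation:
  beta.gen: re-runs because bundle.txt [9, 3, -4]->[-2, 3, -5, -9, 9]; new result -4.
  north.gen: re-runs because beta.gen 8->-4; new result -4.
  tokens.gen: re-runs because north.gen 8->-4; new result 94.
  west.gen: re-runs because tokens.gen 82->94; beta.gen 8->-4; new result -4.
  cache.gen: re-runs because west.gen 8->-4; north.gen 8->-4; new result -4.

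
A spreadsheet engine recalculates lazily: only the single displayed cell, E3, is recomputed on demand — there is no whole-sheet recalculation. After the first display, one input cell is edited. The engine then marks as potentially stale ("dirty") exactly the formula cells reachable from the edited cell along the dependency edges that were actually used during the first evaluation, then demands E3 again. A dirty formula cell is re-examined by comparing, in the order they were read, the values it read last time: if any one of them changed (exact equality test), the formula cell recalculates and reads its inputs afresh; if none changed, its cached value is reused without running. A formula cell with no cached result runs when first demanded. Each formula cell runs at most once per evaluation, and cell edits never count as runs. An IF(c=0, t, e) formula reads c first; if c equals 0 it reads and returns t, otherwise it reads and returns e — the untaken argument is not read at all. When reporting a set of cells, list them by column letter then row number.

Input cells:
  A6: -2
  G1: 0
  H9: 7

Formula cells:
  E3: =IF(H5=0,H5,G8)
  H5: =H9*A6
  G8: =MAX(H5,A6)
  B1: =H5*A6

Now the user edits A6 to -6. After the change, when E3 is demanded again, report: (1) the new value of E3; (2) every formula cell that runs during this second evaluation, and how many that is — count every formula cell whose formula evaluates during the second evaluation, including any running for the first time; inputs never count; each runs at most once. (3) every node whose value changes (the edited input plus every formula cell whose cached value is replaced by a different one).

New value of E3: -6.
Formula cells that run: E3, G8, H5 — 3 in total.
Values that change: A6, E3, G8, H5.

First evaluation (everything demanded from the output):
  H5 = 7 * -2 = -14
  G8 = MAX(-14, -2) = -2
  E3 = IF(H5=0: H5=-14 -> else branch G8) = -2

Propagation after the edit:
  H5: runs — A6 -2->-6; result -42.
  G8: runs — H5 -14->-42; A6 -2->-6; result -6.
  E3: runs — H5 -14->-42; G8 -2->-6; result -6.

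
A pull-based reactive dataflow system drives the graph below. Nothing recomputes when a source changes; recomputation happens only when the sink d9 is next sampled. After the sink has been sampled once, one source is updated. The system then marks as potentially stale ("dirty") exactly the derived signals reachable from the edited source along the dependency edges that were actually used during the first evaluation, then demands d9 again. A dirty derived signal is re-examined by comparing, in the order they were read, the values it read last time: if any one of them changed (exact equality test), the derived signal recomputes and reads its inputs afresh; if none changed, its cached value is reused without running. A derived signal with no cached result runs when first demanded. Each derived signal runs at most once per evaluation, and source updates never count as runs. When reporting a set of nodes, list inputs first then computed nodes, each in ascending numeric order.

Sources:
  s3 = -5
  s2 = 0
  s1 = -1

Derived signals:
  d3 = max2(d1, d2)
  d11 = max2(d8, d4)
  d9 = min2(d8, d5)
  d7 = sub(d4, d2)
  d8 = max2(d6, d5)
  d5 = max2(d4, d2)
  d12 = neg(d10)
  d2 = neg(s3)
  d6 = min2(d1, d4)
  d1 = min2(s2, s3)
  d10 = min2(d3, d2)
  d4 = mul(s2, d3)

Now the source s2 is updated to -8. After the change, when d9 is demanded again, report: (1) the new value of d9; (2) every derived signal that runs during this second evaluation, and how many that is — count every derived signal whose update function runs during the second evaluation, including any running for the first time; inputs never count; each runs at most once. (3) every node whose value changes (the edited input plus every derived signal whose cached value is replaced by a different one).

New value of d9: 5.
Derived signals that run: d1, d3, d4, d5, d6, d8 — 6 in total.
Values that change: s2, d1, d4, d6.
Key observation: the cutoff stops propagation at d9 — its inputs' values are unchanged, so it reuses its cache.

First evaluation (everything demanded from the output):
  d1 = min2(0, -5) = -5
  d2 = neg(-5) = 5
  d3 = max2(-5, 5) = 5
  d4 = mul(0, 5) = 0
  d5 = max2(0, 5) = 5
  d6 = min2(-5, 0) = -5
  d8 = max2(-5, 5) = 5
  d9 = min2(5, 5) = 5

Propagation after the edit:
  d1: runs — s2 0->-8; result -8.
  d3: runs — d1 -5->-8; result 5 (same value as before).
  d4: runs — s2 0->-8; result -40.
  d5: runs — d4 0->-40; result 5 (same value as before).
  d6: runs — d1 -5->-8; d4 0->-40; result -40.
  d8: runs — d6 -5->-40; result 5 (same value as before).
  d9: checked — values it read are unchanged (d8 unchanged, d5 unchanged); reused cached 5 without running.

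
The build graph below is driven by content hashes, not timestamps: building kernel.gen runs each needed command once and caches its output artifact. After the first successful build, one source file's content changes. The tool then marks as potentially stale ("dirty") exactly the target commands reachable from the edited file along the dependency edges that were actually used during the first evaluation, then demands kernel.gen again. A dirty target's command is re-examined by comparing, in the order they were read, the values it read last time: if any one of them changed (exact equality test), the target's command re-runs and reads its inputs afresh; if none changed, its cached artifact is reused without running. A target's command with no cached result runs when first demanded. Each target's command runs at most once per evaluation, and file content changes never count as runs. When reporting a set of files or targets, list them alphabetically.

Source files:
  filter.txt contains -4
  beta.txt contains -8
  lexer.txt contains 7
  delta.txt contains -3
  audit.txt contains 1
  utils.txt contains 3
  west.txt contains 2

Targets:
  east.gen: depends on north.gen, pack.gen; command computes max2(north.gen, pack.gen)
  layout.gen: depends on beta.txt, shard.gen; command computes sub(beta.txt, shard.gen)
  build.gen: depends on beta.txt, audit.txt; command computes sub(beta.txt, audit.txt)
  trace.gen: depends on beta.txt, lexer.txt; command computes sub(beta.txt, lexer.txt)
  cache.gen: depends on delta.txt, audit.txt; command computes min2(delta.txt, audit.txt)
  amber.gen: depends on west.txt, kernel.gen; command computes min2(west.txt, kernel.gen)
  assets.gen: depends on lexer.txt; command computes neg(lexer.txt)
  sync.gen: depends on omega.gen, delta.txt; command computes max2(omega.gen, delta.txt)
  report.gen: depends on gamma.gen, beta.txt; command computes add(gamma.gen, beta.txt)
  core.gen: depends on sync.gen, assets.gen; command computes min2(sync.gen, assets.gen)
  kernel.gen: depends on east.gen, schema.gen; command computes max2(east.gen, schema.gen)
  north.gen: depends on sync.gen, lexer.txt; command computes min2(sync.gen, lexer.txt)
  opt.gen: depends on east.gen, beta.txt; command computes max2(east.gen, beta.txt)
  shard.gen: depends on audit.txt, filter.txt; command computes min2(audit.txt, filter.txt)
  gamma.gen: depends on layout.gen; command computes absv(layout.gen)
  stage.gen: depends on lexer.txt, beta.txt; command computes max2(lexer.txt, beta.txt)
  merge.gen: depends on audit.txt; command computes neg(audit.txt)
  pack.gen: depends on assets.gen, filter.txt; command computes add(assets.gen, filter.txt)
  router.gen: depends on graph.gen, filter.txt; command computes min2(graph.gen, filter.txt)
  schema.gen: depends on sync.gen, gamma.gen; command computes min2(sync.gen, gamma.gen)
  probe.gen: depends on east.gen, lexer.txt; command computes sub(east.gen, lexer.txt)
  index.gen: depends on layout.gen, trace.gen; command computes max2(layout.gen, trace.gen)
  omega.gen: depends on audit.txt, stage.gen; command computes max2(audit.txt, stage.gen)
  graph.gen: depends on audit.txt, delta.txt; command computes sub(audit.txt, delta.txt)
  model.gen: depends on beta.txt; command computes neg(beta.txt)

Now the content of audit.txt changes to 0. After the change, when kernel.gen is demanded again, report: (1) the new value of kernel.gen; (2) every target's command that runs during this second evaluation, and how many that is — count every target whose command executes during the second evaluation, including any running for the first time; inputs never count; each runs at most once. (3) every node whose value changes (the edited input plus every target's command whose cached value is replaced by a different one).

Initial pass — values computed on the first demand:
  assets.gen = neg(7) = -7
  pack.gen = add(-7, -4) = -11
  shard.gen = min2(1, -4) = -4
  layout.gen = sub(-8, -4) = -4
  gamma.gen = absv(-4) = 4
  stage.gen = max2(7, -8) = 7
  omega.gen = max2(1, 7) = 7
  sync.gen = max2(7, -3) = 7
  north.gen = min2(7, 7) = 7
  east.gen = max2(7, -11) = 7
  schema.gen = min2(7, 4) = 4
  kernel.gen = max2(7, 4) = 7

Second demand — change propagation:
  omega.gen: re-runs because audit.txt 1->0; new result 7 (unchanged).
  shard.gen: re-runs because audit.txt 1->0; new result -4 (unchanged).
  layout.gen: re-examined; everything it read last time is the same (beta.txt unchanged, shard.gen unchanged) — cache -4 kept, no run.
  gamma.gen: re-examined; everything it read last time is the same (layout.gen unchanged) — cache 4 kept, no run.
  sync.gen: re-examined; everything it read last time is the same (omega.gen unchanged, delta.txt unchanged) — cache 7 kept, no run.
  north.gen: re-examined; everything it read last time is the same (sync.gen unchanged, lexer.txt unchanged) — cache 7 kept, no run.
  east.gen: re-examined; everything it read last time is the same (north.gen unchanged, pack.gen unchanged) — cache 7 kept, no run.
  schema.gen: re-examined; everything it read last time is the same (sync.gen unchanged, gamma.gen unchanged) — cache 4 kept, no run.
  kernel.gen: re-examined; everything it read last time is the same (east.gen unchanged, schema.gen unchanged) — cache 7 kept, no run.

The important point: at sync.gen every value read last time is unchanged, so the dirty flag clears without a run.

kernel.gen now evaluates to 7.
Run set: omega.gen, shard.gen (2 run).
Changed values: audit.txt.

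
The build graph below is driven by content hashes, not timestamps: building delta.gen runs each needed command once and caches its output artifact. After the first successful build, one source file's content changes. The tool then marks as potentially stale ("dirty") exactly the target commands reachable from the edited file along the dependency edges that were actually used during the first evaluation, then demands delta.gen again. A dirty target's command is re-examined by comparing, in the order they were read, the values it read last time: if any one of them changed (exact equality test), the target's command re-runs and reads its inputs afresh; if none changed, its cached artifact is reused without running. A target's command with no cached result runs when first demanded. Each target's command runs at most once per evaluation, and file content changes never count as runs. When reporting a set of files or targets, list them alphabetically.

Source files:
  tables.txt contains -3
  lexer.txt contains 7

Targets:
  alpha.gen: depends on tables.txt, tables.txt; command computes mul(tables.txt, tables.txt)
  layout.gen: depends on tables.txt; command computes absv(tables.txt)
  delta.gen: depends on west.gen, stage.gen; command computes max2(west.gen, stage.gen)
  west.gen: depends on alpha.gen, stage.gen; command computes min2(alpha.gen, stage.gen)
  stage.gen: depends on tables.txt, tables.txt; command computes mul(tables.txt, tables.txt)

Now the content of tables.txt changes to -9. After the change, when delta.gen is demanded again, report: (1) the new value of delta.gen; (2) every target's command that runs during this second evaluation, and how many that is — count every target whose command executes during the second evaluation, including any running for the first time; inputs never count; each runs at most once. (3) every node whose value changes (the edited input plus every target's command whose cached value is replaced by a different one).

delta.gen now evaluates to 81.
Run set: alpha.gen, delta.gen, stage.gen, west.gen (4 run).
Changed values: alpha.gen, delta.gen, stage.gen, tables.txt, west.gen.

Initial pass — values computed on the first demand:
  alpha.gen = mul(-3, -3) = 9
  stage.gen = mul(-3, -3) = 9
  west.gen = min2(9, 9) = 9
  delta.gen = max2(9, 9) = 9

Second demand — change propagation:
  alpha.gen: re-runs because tables.txt -3->-9; tables.txt -3->-9; new result 81.
  stage.gen: re-runs because tables.txt -3->-9; tables.txt -3->-9; new result 81.
  west.gen: re-runs because alpha.gen 9->81; stage.gen 9->81; new result 81.
  delta.gen: re-runs because west.gen 9->81; stage.gen 9->81; new result 81.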